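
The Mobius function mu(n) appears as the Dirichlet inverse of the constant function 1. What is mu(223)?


223 = 223 (all distinct primes).
mu(223) = (-1)^1 = -1

-1


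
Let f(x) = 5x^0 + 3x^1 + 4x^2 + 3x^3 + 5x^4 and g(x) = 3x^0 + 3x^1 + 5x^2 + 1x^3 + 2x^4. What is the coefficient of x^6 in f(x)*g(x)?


Cauchy product at x^6:
4*2 + 3*1 + 5*5
= 36

36


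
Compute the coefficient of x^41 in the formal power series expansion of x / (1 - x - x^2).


Let f(x) = sum_{k>=0} a_k x^k. Multiplying f(x) * (1 - x - x^2) = x and matching coefficients gives a_0 = 0, a_1 = 1, and a_k = a_{k-1} + a_{k-2} for k >= 2. These are the Fibonacci numbers F_k.
Iterating from F_0 = 0, F_1 = 1:
F_0=0, F_1=1, F_2=1, F_3=2, F_4=3, F_5=5, F_6=8, F_7=13, F_8=21, F_9=34, ...
F_41 = 165580141.

165580141


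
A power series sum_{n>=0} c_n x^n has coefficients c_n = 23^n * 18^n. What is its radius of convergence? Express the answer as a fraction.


By the root test (Cauchy-Hadamard), the radius is R = 1 / limsup_n |c_n|^(1/n).
Here |c_n|^(1/n) = (23^n * 18^n)^(1/n) = 23 * 18 = 414 for all n.
So R = 1/414 = 1/414.

1/414


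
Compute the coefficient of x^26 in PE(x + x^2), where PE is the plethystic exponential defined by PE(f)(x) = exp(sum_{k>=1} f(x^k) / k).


With f(x) = x + x^2, the exponent is sum_{k>=1} (x^k + x^(2k)) / k = -ln(1 - x) - ln(1 - x^2). Exponentiating:
PE(x + x^2) = 1 / ((1 - x)(1 - x^2)).
This is the generating function for partitions of n into parts of size 1 or 2. The number of 2's can be any j in 0..13, and the rest are 1's, so
[x^26] = floor(26/2) + 1 = 14.

14


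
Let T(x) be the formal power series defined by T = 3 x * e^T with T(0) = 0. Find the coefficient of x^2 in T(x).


Apply the Lagrange inversion formula: if T = 3 x * phi(T) with phi(t) = e^t, then
[x^n] T = 3^n * (1/n) [t^(n-1)] phi(t)^n = 3^n * (1/n) [t^(n-1)] e^(n t) = 3^n * (1/n) * n^(n-1) / (n-1)! = 3^n * n^(n-1) / n!.
When c = 1 this is the Cayley count of rooted labeled trees on n vertices, divided by n!.
For n = 2: 3^2 * 2^1 / 2! = 9 * 2/2 = 9.

9


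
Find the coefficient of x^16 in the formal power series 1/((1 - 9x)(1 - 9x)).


By partial fractions or Cauchy convolution:
The coefficient equals sum_{k=0}^{16} 9^k * 9^(16-k).
= 31501343210481297

31501343210481297


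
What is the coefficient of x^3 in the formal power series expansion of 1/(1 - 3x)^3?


The general identity 1/(1 - c x)^r = sum_{k>=0} c^k C(k + r - 1, r - 1) x^k follows by substituting y = c x into 1/(1 - y)^r = sum_{k>=0} C(k + r - 1, r - 1) y^k.
For c = 3, r = 3, k = 3:
3^3 * C(5, 2) = 27 * 10 = 270.

270


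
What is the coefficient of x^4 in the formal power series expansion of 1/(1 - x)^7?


The negative binomial / multiset identity is
1/(1 - x)^r = sum_{k>=0} C(k + r - 1, r - 1) x^k.
Here r = 7 and k = 4, so the coefficient is
C(4 + 6, 6) = C(10, 6)
= 210

210


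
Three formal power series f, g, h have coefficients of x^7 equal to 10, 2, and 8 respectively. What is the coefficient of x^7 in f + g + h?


Series addition is componentwise:
10 + 2 + 8
= 20

20


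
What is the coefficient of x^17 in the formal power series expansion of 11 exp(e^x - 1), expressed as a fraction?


exp(e^x - 1) is the exponential generating function for the Bell numbers Bell_k: exp(e^x - 1) = sum_{k>=0} Bell_k x^k / k!.
So the coefficient of x^17 in 11 exp(e^x - 1) is 11 Bell_17 / 17!.
Computing: Bell_17 = 82864869804 and 17! = 355687428096000, giving
11 * 82864869804/355687428096000 = 255755771/99800064000.

255755771/99800064000


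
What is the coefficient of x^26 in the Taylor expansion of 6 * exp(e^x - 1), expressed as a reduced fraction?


exp(e^x - 1) = sum_{k>=0} Bell_k x^k / k!, where Bell_k is the k-th Bell number.
So the coefficient of x^26 is 6 * Bell_26 / 26!.
Computing: Bell_26 = 49631246523618756274 and 26! = 403291461126605635584000000, giving
6 * 49631246523618756274/403291461126605635584000000 = 1459742544812316361/1976918927091204096000000.

1459742544812316361/1976918927091204096000000


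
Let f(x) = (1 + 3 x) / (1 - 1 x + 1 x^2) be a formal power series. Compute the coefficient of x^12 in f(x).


Write f(x) = sum_{k>=0} a_k x^k. Multiplying both sides by 1 - 1 x + 1 x^2 gives
(1 - 1 x + 1 x^2) sum_{k>=0} a_k x^k = 1 + 3 x.
Matching coefficients:
 x^0: a_0 = 1
 x^1: a_1 - 1 a_0 = 3  =>  a_1 = 1*1 + 3 = 4
 x^k (k >= 2): a_k = 1 a_{k-1} - 1 a_{k-2}.
Iterating: a_2 = 3, a_3 = -1, a_4 = -4, a_5 = -3, a_6 = 1, a_7 = 4, a_8 = 3, a_9 = -1, a_10 = -4, a_11 = -3, a_12 = 1.
So the coefficient of x^12 is 1.

1


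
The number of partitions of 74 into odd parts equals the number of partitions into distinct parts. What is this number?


Computing partitions of 74 into odd parts (1, 3, 5, ...):
Using the generating function prod_{k>=0} 1/(1-x^(2k+1)),
the count is 44046

44046


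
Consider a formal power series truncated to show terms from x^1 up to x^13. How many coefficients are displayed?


From x^1 to x^13 inclusive, the count is 13 - 1 + 1 = 13.

13


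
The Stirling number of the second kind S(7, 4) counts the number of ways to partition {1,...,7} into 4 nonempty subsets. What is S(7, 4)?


Using the explicit formula S(n,k) = (1/k!) sum_{j=0}^{k} (-1)^(k-j) C(k,j) j^n:
S(7, 4) = 350
Equivalently, S(n,k) is n! times the coefficient of x^n in the EGF (e^x - 1)^k / k!.

350


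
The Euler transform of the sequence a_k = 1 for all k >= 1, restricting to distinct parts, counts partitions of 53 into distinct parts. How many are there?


Partitions of 53 into distinct parts can be computed via generating function.
Product (1+x)(1+x^2)(1+x^3)...
The coefficient of x^53 = 5120

5120


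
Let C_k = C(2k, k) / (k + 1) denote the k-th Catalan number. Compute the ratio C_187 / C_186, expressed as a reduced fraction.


Using C_k = (2k)! / (k! (k+1)!), the ratio C_{k+1}/C_k simplifies to
C_{k+1}/C_k = [(2k+2)! / ((k+1)! (k+2)!)] * [k! (k+1)! / (2k)!]
 = (2k+2)(2k+1) / ((k+1)(k+2)) = 2(2k+1) / (k+2).
For k = 186: 2(2*186 + 1) / (186 + 2) = 746/188 = 373/94.

373/94


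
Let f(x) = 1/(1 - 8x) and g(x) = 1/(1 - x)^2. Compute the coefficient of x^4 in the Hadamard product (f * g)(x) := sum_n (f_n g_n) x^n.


f has coefficients f_k = 8^k. For g = 1/(1 - x)^2 the coefficient is g_k = C(k + 1, 1) = k + 1. The Hadamard coefficient is (f * g)_k = 8^k * (k + 1).
For k = 4: 8^4 * 5 = 4096 * 5 = 20480.

20480


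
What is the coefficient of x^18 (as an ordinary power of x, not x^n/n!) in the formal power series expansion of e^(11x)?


The exponential series is e^y = sum_{k>=0} y^k / k!. Substituting y = 11x gives
e^(11x) = sum_{k>=0} 11^k x^k / k!.
So the coefficient of x^n is a^n/n! with a = 11, n = 18:
11^18 / 18! = 5559917313492231481/6402373705728000 = 505447028499293771/582033973248000

505447028499293771/582033973248000


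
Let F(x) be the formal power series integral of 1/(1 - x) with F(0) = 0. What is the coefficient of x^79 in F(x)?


1/(1 - x) = sum_{k>=0} x^k. Integrating termwise and using F(0) = 0 gives
F(x) = sum_{k>=0} x^(k+1) / (k+1) = sum_{m>=1} x^m / m = -ln(1 - x).
So the coefficient of x^79 is 1/79 = 1/79.

1/79


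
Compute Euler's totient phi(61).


phi(n) counts integers in [1, n] coprime to n. Using the multiplicative formula phi(n) = n * prod_{p | n} (1 - 1/p):
61 = 61, so
phi(61) = 61 * (1 - 1/61) = 60.

60


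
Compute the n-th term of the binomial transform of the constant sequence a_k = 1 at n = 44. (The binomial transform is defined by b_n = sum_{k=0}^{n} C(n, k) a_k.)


With a_k = 1 for all k, b_n = sum_{k=0}^{n} C(n, k) = 2^n by the binomial theorem.
For n = 44: 2^44 = 17592186044416.

17592186044416


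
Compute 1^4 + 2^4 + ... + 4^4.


This power sum has a closed form given by Faulhaber's formula
sum_{k=1}^{m} k^p = (1 / (p + 1)) * sum_{j=0}^{p} C(p + 1, j) B_j m^(p + 1 - j),
but for small m direct computation is fastest:
1 + 16 + 81 + 256 = 354.

354


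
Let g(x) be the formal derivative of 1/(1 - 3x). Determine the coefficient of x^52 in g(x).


Differentiate termwise: d/dx sum_{k>=0} 3^k x^k = sum_{k>=1} k 3^k x^(k-1) = sum_{j>=0} (j+1) 3^(j+1) x^j.
Equivalently, d/dx [1/(1 - 3x)] = 3/(1 - 3x)^2.
For j = 52: 53 * 3^53 = 53 * 19383245667680019896796723 = 1027312020387041054530226319.

1027312020387041054530226319


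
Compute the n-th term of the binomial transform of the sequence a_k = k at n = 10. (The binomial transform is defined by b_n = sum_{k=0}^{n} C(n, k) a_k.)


With a_k = k, b_n = sum_{k=0}^{n} C(n, k) k. Using k * C(n, k) = n * C(n-1, k-1) gives b_n = n * sum_{k>=1} C(n-1, k-1) = n * 2^(n-1).
For n = 10: 10 * 2^9 = 10 * 512 = 5120.

5120


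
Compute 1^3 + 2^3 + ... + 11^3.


This power sum has a closed form given by Faulhaber's formula
sum_{k=1}^{m} k^p = (1 / (p + 1)) * sum_{j=0}^{p} C(p + 1, j) B_j m^(p + 1 - j),
but for small m direct computation is fastest:
1 + 8 + 27 + 64 + 125 + 216 + 343 + 512 + 729 + 1000 + 1331 = 4356.

4356


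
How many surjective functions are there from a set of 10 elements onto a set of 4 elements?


By inclusion-exclusion on which target elements are missed, the number of surjections from an n-set onto a k-set is
surj(n, k) = sum_{j=0}^{k} (-1)^j C(k, j) (k - j)^n.
Equivalently surj(n, k) = k! * S(n, k), where S(n, k) is the Stirling number of the second kind.
For n = 10, k = 4:
S(10, 4) = 34105, so
surj = 4! * 34105 = 24 * 34105 = 818520.

818520


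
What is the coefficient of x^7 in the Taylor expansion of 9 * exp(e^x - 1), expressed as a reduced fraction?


exp(e^x - 1) = sum_{k>=0} Bell_k x^k / k!, where Bell_k is the k-th Bell number.
So the coefficient of x^7 is 9 * Bell_7 / 7!.
Computing: Bell_7 = 877 and 7! = 5040, giving
9 * 877/5040 = 877/560.

877/560


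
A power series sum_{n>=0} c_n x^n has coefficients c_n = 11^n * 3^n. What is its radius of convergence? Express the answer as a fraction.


By the root test (Cauchy-Hadamard), the radius is R = 1 / limsup_n |c_n|^(1/n).
Here |c_n|^(1/n) = (11^n * 3^n)^(1/n) = 11 * 3 = 33 for all n.
So R = 1/33 = 1/33.

1/33


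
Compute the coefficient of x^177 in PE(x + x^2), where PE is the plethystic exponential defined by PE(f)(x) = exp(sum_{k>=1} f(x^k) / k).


With f(x) = x + x^2, the exponent is sum_{k>=1} (x^k + x^(2k)) / k = -ln(1 - x) - ln(1 - x^2). Exponentiating:
PE(x + x^2) = 1 / ((1 - x)(1 - x^2)).
This is the generating function for partitions of n into parts of size 1 or 2. The number of 2's can be any j in 0..88, and the rest are 1's, so
[x^177] = floor(177/2) + 1 = 89.

89


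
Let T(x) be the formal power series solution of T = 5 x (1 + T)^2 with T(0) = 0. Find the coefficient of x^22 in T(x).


Apply the Lagrange inversion formula: if T = 5 x * phi(T) with phi(t) = (1 + t)^2, then [x^n] T = 5^n * (1/n) [t^(n-1)] phi(t)^n = 5^n * (1/n) [t^(n-1)] (1 + t)^(2n) = 5^n * (1/n) C(2n, n-1).
Using the identity C(2n, n-1) = C(2n, n) * n / (n+1), the unscaled factor equals C(2n, n) / (n+1) = C_n, the n-th Catalan number.
For n = 22: C_22 = C(44, 22) / 23 = 2104098963720/23 = 91482563640.
With the 5^22 = 2384185791015625 factor, the coefficient is 2384185791015625 * 91482563640 = 218111428356170654296875000.

218111428356170654296875000


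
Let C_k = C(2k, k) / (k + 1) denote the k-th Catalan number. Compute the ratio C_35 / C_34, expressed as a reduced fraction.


Using C_k = (2k)! / (k! (k+1)!), the ratio C_{k+1}/C_k simplifies to
C_{k+1}/C_k = [(2k+2)! / ((k+1)! (k+2)!)] * [k! (k+1)! / (2k)!]
 = (2k+2)(2k+1) / ((k+1)(k+2)) = 2(2k+1) / (k+2).
For k = 34: 2(2*34 + 1) / (34 + 2) = 138/36 = 23/6.

23/6


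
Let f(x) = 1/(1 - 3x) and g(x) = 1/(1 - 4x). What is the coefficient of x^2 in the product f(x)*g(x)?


The coefficient of x^n in f*g is the Cauchy product: sum_{k=0}^{n} a^k * b^(n-k).
With a=3, b=4, n=2:
sum_{k=0}^{2} 3^k * 4^(2-k)
= 37

37


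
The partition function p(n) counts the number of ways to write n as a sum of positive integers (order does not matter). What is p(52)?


Using the generating function prod_{k>=1} 1/(1-x^k), we compute p(52).
By dynamic programming over parts 1 through 52:
p(52) = 281589

281589


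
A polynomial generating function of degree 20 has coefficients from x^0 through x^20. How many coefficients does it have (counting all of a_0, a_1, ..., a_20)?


A polynomial of degree 20 takes the form a_0 + a_1 x + ... + a_20 x^20.
The number of coefficients is 20 + 1 = 21.

21


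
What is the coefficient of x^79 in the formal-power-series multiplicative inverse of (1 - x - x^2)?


Let the inverse be f(x) = sum_{k>=0} a_k x^k. From f(x) * (1 - x - x^2) = 1 and matching coefficients:
 x^0: a_0 = 1.
 x^1: a_1 - a_0 = 0, so a_1 = 1.
 x^k (k >= 2): a_k - a_{k-1} - a_{k-2} = 0, i.e. a_k = a_{k-1} + a_{k-2}.
This is the Fibonacci-type recurrence shifted so that a_0 = a_1 = 1.
Iterating: a_0=1, a_1=1, a_2=2, a_3=3, a_4=5, a_5=8, a_6=13, a_7=21, a_8=34, a_9=55, ...
a_79 = 23416728348467685.

23416728348467685


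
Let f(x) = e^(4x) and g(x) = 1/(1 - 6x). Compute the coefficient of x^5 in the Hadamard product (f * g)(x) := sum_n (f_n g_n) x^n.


Expanding: f_k = 4^k/k! (from e^(4x)) and g_k = 6^k (from 1/(1 - 6x)). So the Hadamard coefficient (f * g)_k = 4^k 6^k / k! = (24)^k / k!.
For k = 5: 24^5/5! = 7962624/120 = 331776/5.

331776/5


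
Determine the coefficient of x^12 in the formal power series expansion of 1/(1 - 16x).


The geometric series identity gives 1/(1 - c x) = sum_{k>=0} c^k x^k, so the coefficient of x^k is c^k.
Here c = 16 and k = 12.
Computing: 16^12 = 281474976710656

281474976710656


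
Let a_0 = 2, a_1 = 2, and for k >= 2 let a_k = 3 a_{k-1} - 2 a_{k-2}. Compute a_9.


Iterating the recurrence forward:
a_0 = 2
a_1 = 2
a_2 = 3*2 - 2*2 = 2
a_3 = 3*2 - 2*2 = 2
a_4 = 3*2 - 2*2 = 2
a_5 = 3*2 - 2*2 = 2
a_6 = 3*2 - 2*2 = 2
a_7 = 3*2 - 2*2 = 2
a_8 = 3*2 - 2*2 = 2
a_9 = 3*2 - 2*2 = 2
So a_9 = 2.

2


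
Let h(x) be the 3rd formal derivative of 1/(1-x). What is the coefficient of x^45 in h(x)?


Differentiating 3 times: d^3/dx^3 [1/(1-x)] = 3!/(1-x)^4.
The expansion 1/(1-x)^4 = sum_{k>=0} C(k+3, 3) x^k, so the coefficient of x^n in 3!/(1-x)^4 is 3! * C(n+3, 3).
For n = 45: 6 * C(48, 3) = 6 * 17296 = 103776

103776


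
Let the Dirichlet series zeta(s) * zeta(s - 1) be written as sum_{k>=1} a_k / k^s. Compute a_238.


Convolution gives a_k = sum_{d | k} d * 1 = sum_{d | k} d = sigma(k), the sum of positive divisors of k.
For k = 238, the divisors are 1, 2, 7, 14, 17, 34, 119, 238, so
sigma(238) = 1 + 2 + 7 + 14 + 17 + 34 + 119 + 238 = 432.

432


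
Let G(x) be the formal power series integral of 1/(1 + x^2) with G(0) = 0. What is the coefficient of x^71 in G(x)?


1/(1 + x^2) = sum_{j>=0} (-1)^j x^(2j). Integrating termwise with G(0) = 0:
G(x) = sum_{j>=0} (-1)^j x^(2j+1) / (2j+1) = arctan(x).
Only odd powers are nonzero. For x^71 write 71 = 2*35 + 1, giving
(-1)^35 / 71 = -1/71 = -1/71.

-1/71


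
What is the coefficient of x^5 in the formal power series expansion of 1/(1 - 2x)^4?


The general identity 1/(1 - c x)^r = sum_{k>=0} c^k C(k + r - 1, r - 1) x^k follows by substituting y = c x into 1/(1 - y)^r = sum_{k>=0} C(k + r - 1, r - 1) y^k.
For c = 2, r = 4, k = 5:
2^5 * C(8, 3) = 32 * 56 = 1792.

1792


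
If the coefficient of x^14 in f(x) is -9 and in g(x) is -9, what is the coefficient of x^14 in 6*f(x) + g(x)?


Scalar multiplication scales coefficients: 6 * -9 = -54.
Then add the g coefficient: -54 + -9
= -63

-63


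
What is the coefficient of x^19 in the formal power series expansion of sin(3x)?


The Maclaurin series is sin(t) = sum_{k>=0} (-1)^k t^(2k+1) / (2k+1)!, so substituting t = 3x, only odd powers of x are nonzero, with coefficient of x^(2k+1) equal to (-1)^k 3^(2k+1) / (2k+1)!.
Write 19 = 2*9 + 1, giving the coefficient (-1)^9 * 3^19 / 19! = -1162261467/121645100408832000 = -177147/18540634112000.

-177147/18540634112000


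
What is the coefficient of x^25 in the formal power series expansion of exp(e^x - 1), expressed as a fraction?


exp(e^x - 1) is the exponential generating function for the Bell numbers Bell_k: exp(e^x - 1) = sum_{k>=0} Bell_k x^k / k!.
So the coefficient of x^25 in exp(e^x - 1) is Bell_25 / 25!.
Computing: Bell_25 = 4638590332229999353 and 25! = 15511210043330985984000000, giving
4638590332229999353/15511210043330985984000000 = 356814640940769181/1193170003333152768000000.

356814640940769181/1193170003333152768000000


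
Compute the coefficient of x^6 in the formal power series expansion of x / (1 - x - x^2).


Let f(x) = sum_{k>=0} a_k x^k. Multiplying f(x) * (1 - x - x^2) = x and matching coefficients gives a_0 = 0, a_1 = 1, and a_k = a_{k-1} + a_{k-2} for k >= 2. These are the Fibonacci numbers F_k.
Iterating from F_0 = 0, F_1 = 1:
F_0=0, F_1=1, F_2=1, F_3=2, F_4=3, F_5=5, F_6=8
F_6 = 8.

8


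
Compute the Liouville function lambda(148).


The Liouville function is lambda(k) = (-1)^Omega(k), where Omega(k) counts the prime factors of k with multiplicity.
Factoring: 148 = 2 * 2 * 37, so Omega(148) = 3.
lambda(148) = (-1)^3 = -1.

-1


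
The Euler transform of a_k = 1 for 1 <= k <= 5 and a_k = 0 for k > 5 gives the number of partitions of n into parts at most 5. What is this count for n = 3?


Partitions of 3 into parts at most 5:
Using generating function (1-x)^(-1)(1-x^2)^(-1)...(1-x^5)^(-1),
the coefficient of x^3 = 3

3


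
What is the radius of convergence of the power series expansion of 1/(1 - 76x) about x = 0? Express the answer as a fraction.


Expanding 1/(1 - 76x) = sum_{k>=0} 76^k x^k, the series converges when |76x| < 1, i.e., |x| < 1/76.
So the radius of convergence is 1/76 = 1/76.

1/76


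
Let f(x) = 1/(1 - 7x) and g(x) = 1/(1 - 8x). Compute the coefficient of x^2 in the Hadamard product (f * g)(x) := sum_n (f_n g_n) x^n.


f has coefficients f_k = 7^k and g has coefficients g_k = 8^k, so the Hadamard product has coefficient (f*g)_k = 7^k * 8^k = 56^k.
For k = 2: 56^2 = 3136.

3136


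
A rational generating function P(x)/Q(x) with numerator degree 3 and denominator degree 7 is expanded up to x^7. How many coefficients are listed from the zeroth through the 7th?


Expanding up to x^7 gives the coefficients for x^0, x^1, ..., x^7.
That is 7 + 1 = 8 coefficients in total.

8


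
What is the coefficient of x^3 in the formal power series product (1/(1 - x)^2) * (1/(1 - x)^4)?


Combine the factors: (1/(1 - x)^2) * (1/(1 - x)^4) = 1/(1 - x)^6.
Then use 1/(1 - x)^r = sum_{k>=0} C(k + r - 1, r - 1) x^k with r = 6 and k = 3:
C(8, 5) = 56.

56


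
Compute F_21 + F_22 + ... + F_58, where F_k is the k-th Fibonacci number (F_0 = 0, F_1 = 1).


Use the identity sum_{k=0}^{N} F_k = F_{N+2} - 1 (which follows from F_{k+2} - F_{k+1} = F_k). Then
sum_{k=21}^{58} F_k = (F_{60} - 1) - (F_{22} - 1) = F_{60} - F_{22}.
Computing: F_{60} = 1548008755920, F_{22} = 17711, so
Sum = 1548008755920 - 17711 = 1548008738209.

1548008738209


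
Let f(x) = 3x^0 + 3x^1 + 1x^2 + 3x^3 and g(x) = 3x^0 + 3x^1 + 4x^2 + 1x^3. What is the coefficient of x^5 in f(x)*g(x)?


Cauchy product at x^5:
1*1 + 3*4
= 13

13


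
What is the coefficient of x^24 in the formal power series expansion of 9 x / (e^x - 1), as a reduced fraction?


The exponential generating function for Bernoulli numbers is
x / (e^x - 1) = sum_{k>=0} B_k x^k / k!.
So the coefficient of x^24 in 9 x / (e^x - 1) is 9 B_24 / 24!.
Computing: B_24 = -236364091/2730, 24! = 620448401733239439360000, giving
9 * -236364091/2730 / 620448401733239439360000 = -236364091/188202681859082629939200000.

-236364091/188202681859082629939200000


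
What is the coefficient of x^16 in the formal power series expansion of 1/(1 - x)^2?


The negative binomial / multiset identity is
1/(1 - x)^r = sum_{k>=0} C(k + r - 1, r - 1) x^k.
Here r = 2 and k = 16, so the coefficient is
C(16 + 1, 1) = C(17, 1)
= 17

17


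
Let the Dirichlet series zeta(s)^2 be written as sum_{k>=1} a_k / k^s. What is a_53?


The Dirichlet convolution of the constant function 1 with itself gives (1 * 1)(k) = sum_{d | k} 1 = d(k), the number of positive divisors of k.
Since zeta(s) = sum_{k>=1} 1/k^s, we have zeta(s)^2 = sum_{k>=1} d(k)/k^s, so a_k = d(k).
For k = 53: the divisors are 1, 53.
Count = 2.

2


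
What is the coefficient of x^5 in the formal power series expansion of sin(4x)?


The Maclaurin series is sin(t) = sum_{k>=0} (-1)^k t^(2k+1) / (2k+1)!, so substituting t = 4x, only odd powers of x are nonzero, with coefficient of x^(2k+1) equal to (-1)^k 4^(2k+1) / (2k+1)!.
Write 5 = 2*2 + 1, giving the coefficient (-1)^2 * 4^5 / 5! = 1024/120 = 128/15.

128/15


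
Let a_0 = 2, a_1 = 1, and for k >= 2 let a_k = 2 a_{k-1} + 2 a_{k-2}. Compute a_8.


Iterating the recurrence forward:
a_0 = 2
a_1 = 1
a_2 = 2*1 + 2*2 = 6
a_3 = 2*6 + 2*1 = 14
a_4 = 2*14 + 2*6 = 40
a_5 = 2*40 + 2*14 = 108
a_6 = 2*108 + 2*40 = 296
a_7 = 2*296 + 2*108 = 808
a_8 = 2*808 + 2*296 = 2208
So a_8 = 2208.

2208


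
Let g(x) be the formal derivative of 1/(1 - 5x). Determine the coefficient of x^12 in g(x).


Differentiate termwise: d/dx sum_{k>=0} 5^k x^k = sum_{k>=1} k 5^k x^(k-1) = sum_{j>=0} (j+1) 5^(j+1) x^j.
Equivalently, d/dx [1/(1 - 5x)] = 5/(1 - 5x)^2.
For j = 12: 13 * 5^13 = 13 * 1220703125 = 15869140625.

15869140625


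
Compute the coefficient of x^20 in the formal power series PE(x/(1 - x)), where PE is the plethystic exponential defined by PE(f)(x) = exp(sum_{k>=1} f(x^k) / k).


For f(x) = x/(1 - x) we have
sum_{k>=1} f(x^k) / k = sum_{k>=1} (1/k) * x^k / (1 - x^k) = sum_{k, m >= 1} x^(k m) / k,
which after exponentiating simplifies to
PE(x/(1 - x)) = prod_{k>=1} 1 / (1 - x^k).
This is the generating function for the partition function p(n), so the coefficient of x^20 is p(20).
Computing p(20) by dynamic programming over parts 1, 2, ..., 20: p(20) = 627.

627


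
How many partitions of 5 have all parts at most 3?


Using the generating function (1-x)^(-1)(1-x^2)^(-1)(1-x^3)^(-1),
the coefficient of x^5 counts these restricted partitions.
Result = 5

5


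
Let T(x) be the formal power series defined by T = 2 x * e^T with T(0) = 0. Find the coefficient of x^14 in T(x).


Apply the Lagrange inversion formula: if T = 2 x * phi(T) with phi(t) = e^t, then
[x^n] T = 2^n * (1/n) [t^(n-1)] phi(t)^n = 2^n * (1/n) [t^(n-1)] e^(n t) = 2^n * (1/n) * n^(n-1) / (n-1)! = 2^n * n^(n-1) / n!.
When c = 1 this is the Cayley count of rooted labeled trees on n vertices, divided by n!.
For n = 14: 2^14 * 14^13 / 14! = 16384 * 793714773254144/87178291200 = 129586085429248/868725.

129586085429248/868725


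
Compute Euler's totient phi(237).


phi(n) counts integers in [1, n] coprime to n. Using the multiplicative formula phi(n) = n * prod_{p | n} (1 - 1/p):
237 = 3 * 79, so
phi(237) = 237 * (1 - 1/3) * (1 - 1/79) = 156.

156


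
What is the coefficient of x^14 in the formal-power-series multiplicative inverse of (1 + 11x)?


The inverse is 1/(1 + 11x). Apply the geometric identity 1/(1 - y) = sum_{k>=0} y^k with y = -11x:
1/(1 + 11x) = sum_{k>=0} (-11)^k x^k.
So the coefficient of x^14 is (-11)^14 = 379749833583241.

379749833583241


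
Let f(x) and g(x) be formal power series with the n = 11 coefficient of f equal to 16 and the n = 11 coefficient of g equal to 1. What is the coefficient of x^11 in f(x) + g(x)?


Addition of formal power series is termwise.
The coefficient of x^11 in f + g = 16 + 1
= 17

17


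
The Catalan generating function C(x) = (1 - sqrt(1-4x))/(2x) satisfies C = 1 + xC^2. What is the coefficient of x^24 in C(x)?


Substituting x -> x scales the n-th coefficient by 1, so [x^24] C(x) = C_24.
C_24 = C(2*24, 24)/(25) = 32247603683100/25 = 1289904147324.
= 1289904147324.

1289904147324


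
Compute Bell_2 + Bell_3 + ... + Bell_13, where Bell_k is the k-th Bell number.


Recall Bell_k counts set partitions of a k-set (with Bell_0 = 1 by convention).
Bell_2 through Bell_13: 2, 5, 15, 52, 203, 877, 4140, 21147, 115975, 678570, 4213597, 27644437
Sum = 2 + 5 + 15 + 52 + 203 + 877 + 4140 + 21147 + 115975 + 678570 + 4213597 + 27644437 = 32679020.

32679020


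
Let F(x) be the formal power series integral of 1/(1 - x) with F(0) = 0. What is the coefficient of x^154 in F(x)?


1/(1 - x) = sum_{k>=0} x^k. Integrating termwise and using F(0) = 0 gives
F(x) = sum_{k>=0} x^(k+1) / (k+1) = sum_{m>=1} x^m / m = -ln(1 - x).
So the coefficient of x^154 is 1/154 = 1/154.

1/154


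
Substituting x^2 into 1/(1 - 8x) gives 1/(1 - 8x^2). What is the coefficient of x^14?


The coefficient of x^(2m) in 1/(1 - 8x^2) is 8^m.
With n = 14 = 2*7, the coefficient is 8^7 = 2097152.

2097152


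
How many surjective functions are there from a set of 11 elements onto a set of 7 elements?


By inclusion-exclusion on which target elements are missed, the number of surjections from an n-set onto a k-set is
surj(n, k) = sum_{j=0}^{k} (-1)^j C(k, j) (k - j)^n.
Equivalently surj(n, k) = k! * S(n, k), where S(n, k) is the Stirling number of the second kind.
For n = 11, k = 7:
S(11, 7) = 63987, so
surj = 7! * 63987 = 5040 * 63987 = 322494480.

322494480


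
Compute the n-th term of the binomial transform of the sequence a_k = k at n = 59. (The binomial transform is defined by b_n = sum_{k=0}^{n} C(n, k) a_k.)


With a_k = k, b_n = sum_{k=0}^{n} C(n, k) k. Using k * C(n, k) = n * C(n-1, k-1) gives b_n = n * sum_{k>=1} C(n-1, k-1) = n * 2^(n-1).
For n = 59: 59 * 2^58 = 59 * 288230376151711744 = 17005592192950992896.

17005592192950992896


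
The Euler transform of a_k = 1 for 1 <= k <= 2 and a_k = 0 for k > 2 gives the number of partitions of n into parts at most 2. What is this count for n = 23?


Partitions of 23 into parts at most 2:
Using generating function (1-x)^(-1)(1-x^2)^(-1),
the coefficient of x^23 = 12

12


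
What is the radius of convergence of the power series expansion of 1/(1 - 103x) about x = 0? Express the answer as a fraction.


Expanding 1/(1 - 103x) = sum_{k>=0} 103^k x^k, the series converges when |103x| < 1, i.e., |x| < 1/103.
So the radius of convergence is 1/103 = 1/103.

1/103


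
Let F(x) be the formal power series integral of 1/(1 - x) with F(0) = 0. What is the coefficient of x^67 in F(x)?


1/(1 - x) = sum_{k>=0} x^k. Integrating termwise and using F(0) = 0 gives
F(x) = sum_{k>=0} x^(k+1) / (k+1) = sum_{m>=1} x^m / m = -ln(1 - x).
So the coefficient of x^67 is 1/67 = 1/67.

1/67


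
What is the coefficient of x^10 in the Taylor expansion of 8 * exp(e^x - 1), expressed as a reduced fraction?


exp(e^x - 1) = sum_{k>=0} Bell_k x^k / k!, where Bell_k is the k-th Bell number.
So the coefficient of x^10 is 8 * Bell_10 / 10!.
Computing: Bell_10 = 115975 and 10! = 3628800, giving
8 * 115975/3628800 = 4639/18144.

4639/18144


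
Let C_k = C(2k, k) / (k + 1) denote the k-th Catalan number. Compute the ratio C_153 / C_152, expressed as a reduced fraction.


Using C_k = (2k)! / (k! (k+1)!), the ratio C_{k+1}/C_k simplifies to
C_{k+1}/C_k = [(2k+2)! / ((k+1)! (k+2)!)] * [k! (k+1)! / (2k)!]
 = (2k+2)(2k+1) / ((k+1)(k+2)) = 2(2k+1) / (k+2).
For k = 152: 2(2*152 + 1) / (152 + 2) = 610/154 = 305/77.

305/77


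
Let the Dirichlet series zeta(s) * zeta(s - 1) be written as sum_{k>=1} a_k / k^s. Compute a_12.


Convolution gives a_k = sum_{d | k} d * 1 = sum_{d | k} d = sigma(k), the sum of positive divisors of k.
For k = 12, the divisors are 1, 2, 3, 4, 6, 12, so
sigma(12) = 1 + 2 + 3 + 4 + 6 + 12 = 28.

28


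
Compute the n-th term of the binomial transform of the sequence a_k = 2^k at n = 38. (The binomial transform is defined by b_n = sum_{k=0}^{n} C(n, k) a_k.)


With a_k = 2^k, b_n = sum_{k=0}^{n} C(n, k) 2^k = (1 + 2)^n by the binomial theorem.
For n = 38: (1 + 2)^38 = 3^38 = 1350851717672992089.

1350851717672992089


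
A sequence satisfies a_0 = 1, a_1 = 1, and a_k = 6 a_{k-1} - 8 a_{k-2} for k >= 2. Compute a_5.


The characteristic equation is t^2 - 6 t + 8 = 0, with roots r_1 = 4 and r_2 = 2 (so c_1 = r_1 + r_2, c_2 = -r_1 r_2 as required).
One can use the closed form a_n = A r_1^n + B r_2^n, but direct iteration is more reliable:
a_0 = 1, a_1 = 1, a_2 = -2, a_3 = -20, a_4 = -104, a_5 = -464.
So a_5 = -464.

-464


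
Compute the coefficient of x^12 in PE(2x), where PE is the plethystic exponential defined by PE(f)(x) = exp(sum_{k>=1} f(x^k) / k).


With f(x) = 2x, the exponent is sum_{k>=1} 2 x^k / k = 2 * (-ln(1 - x)). Exponentiating:
PE(2x) = exp(-2 ln(1 - x)) = 1/(1 - x)^2.
By the negative binomial expansion, [x^n] 1/(1 - x)^2 = C(n + 1, 1).
For n = 12: C(13, 1) = 13.

13


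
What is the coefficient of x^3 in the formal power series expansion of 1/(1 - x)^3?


The expansion 1/(1 - x)^r = sum_{k>=0} C(k + r - 1, r - 1) x^k follows from the multiset / negative-binomial theorem (or from repeated differentiation of the geometric series).
For r = 3 and k = 3:
C(5, 2) = 120 / (2 * 6) = 10.

10


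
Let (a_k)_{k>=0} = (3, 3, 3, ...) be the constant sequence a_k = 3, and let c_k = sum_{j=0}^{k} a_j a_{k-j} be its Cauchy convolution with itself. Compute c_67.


Since a_j = 3 for all j >= 0, the convolution sum becomes
c_k = sum_{j=0}^{k} 3 * 3 = 9 * (k + 1).
Equivalently, the generating function of (a_k) is 3/(1 - x) and its square is 9/(1 - x)^2 = sum_{k>=0} 9(k + 1) x^k.
For k = 67: 9 * 68 = 612.

612


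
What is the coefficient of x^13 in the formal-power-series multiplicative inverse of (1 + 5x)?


The inverse is 1/(1 + 5x). Apply the geometric identity 1/(1 - y) = sum_{k>=0} y^k with y = -5x:
1/(1 + 5x) = sum_{k>=0} (-5)^k x^k.
So the coefficient of x^13 is (-5)^13 = -1220703125.

-1220703125


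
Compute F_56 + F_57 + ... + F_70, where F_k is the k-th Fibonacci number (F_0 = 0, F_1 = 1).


Use the identity sum_{k=0}^{N} F_k = F_{N+2} - 1 (which follows from F_{k+2} - F_{k+1} = F_k). Then
sum_{k=56}^{70} F_k = (F_{72} - 1) - (F_{57} - 1) = F_{72} - F_{57}.
Computing: F_{72} = 498454011879264, F_{57} = 365435296162, so
Sum = 498454011879264 - 365435296162 = 498088576583102.

498088576583102


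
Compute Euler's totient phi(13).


phi(n) counts integers in [1, n] coprime to n. Using the multiplicative formula phi(n) = n * prod_{p | n} (1 - 1/p):
13 = 13, so
phi(13) = 13 * (1 - 1/13) = 12.

12


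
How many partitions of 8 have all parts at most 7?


Using the generating function (1-x)^(-1)(1-x^2)^(-1)...(1-x^7)^(-1),
the coefficient of x^8 counts these restricted partitions.
Result = 21

21


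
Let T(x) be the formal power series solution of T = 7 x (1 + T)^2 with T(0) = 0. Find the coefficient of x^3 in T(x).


Apply the Lagrange inversion formula: if T = 7 x * phi(T) with phi(t) = (1 + t)^2, then [x^n] T = 7^n * (1/n) [t^(n-1)] phi(t)^n = 7^n * (1/n) [t^(n-1)] (1 + t)^(2n) = 7^n * (1/n) C(2n, n-1).
Using the identity C(2n, n-1) = C(2n, n) * n / (n+1), the unscaled factor equals C(2n, n) / (n+1) = C_n, the n-th Catalan number.
For n = 3: C_3 = C(6, 3) / 4 = 20/4 = 5.
With the 7^3 = 343 factor, the coefficient is 343 * 5 = 1715.

1715


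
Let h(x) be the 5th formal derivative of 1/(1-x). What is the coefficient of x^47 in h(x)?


Differentiating 5 times: d^5/dx^5 [1/(1-x)] = 5!/(1-x)^6.
The expansion 1/(1-x)^6 = sum_{k>=0} C(k+5, 5) x^k, so the coefficient of x^n in 5!/(1-x)^6 is 5! * C(n+5, 5).
For n = 47: 120 * C(52, 5) = 120 * 2598960 = 311875200

311875200


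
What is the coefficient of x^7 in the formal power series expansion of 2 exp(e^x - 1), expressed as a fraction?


exp(e^x - 1) is the exponential generating function for the Bell numbers Bell_k: exp(e^x - 1) = sum_{k>=0} Bell_k x^k / k!.
So the coefficient of x^7 in 2 exp(e^x - 1) is 2 Bell_7 / 7!.
Computing: Bell_7 = 877 and 7! = 5040, giving
2 * 877/5040 = 877/2520.

877/2520


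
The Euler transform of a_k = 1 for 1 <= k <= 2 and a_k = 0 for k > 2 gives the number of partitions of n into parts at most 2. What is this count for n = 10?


Partitions of 10 into parts at most 2:
Using generating function (1-x)^(-1)(1-x^2)^(-1),
the coefficient of x^10 = 6

6


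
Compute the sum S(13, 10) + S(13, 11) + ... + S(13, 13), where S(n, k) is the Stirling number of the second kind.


By definition, S(n, k) counts partitions of an n-set into exactly k nonempty blocks.
Computing row n = 13 for k = 10..13:
S(13, k): 39325, 2431, 78, 1
Sum = 41835.

41835


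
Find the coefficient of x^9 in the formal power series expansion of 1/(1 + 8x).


Write 1/(1 + c x) = 1/(1 - (-c) x) and apply the geometric-series identity
1/(1 - y) = sum_{k>=0} y^k to get 1/(1 + c x) = sum_{k>=0} (-c)^k x^k.
So the coefficient of x^k is (-c)^k = (-1)^k * c^k.
Here c = 8 and k = 9:
(-8)^9 = -1 * 134217728 = -134217728

-134217728


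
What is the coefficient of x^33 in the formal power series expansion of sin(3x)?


The Maclaurin series is sin(t) = sum_{k>=0} (-1)^k t^(2k+1) / (2k+1)!, so substituting t = 3x, only odd powers of x are nonzero, with coefficient of x^(2k+1) equal to (-1)^k 3^(2k+1) / (2k+1)!.
Write 33 = 2*16 + 1, giving the coefficient (-1)^16 * 3^33 / 33! = 5559060566555523/8683317618811886495518194401280000000 = 387420489/605155334745140274135040000000.

387420489/605155334745140274135040000000


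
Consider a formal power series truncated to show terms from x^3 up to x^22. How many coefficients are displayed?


From x^3 to x^22 inclusive, the count is 22 - 3 + 1 = 20.

20


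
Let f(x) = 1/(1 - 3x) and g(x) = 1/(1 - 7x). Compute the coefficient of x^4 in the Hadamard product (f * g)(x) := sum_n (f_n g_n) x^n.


f has coefficients f_k = 3^k and g has coefficients g_k = 7^k, so the Hadamard product has coefficient (f*g)_k = 3^k * 7^k = 21^k.
For k = 4: 21^4 = 194481.

194481


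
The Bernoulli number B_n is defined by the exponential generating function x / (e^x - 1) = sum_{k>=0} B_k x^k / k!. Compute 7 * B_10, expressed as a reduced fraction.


Bernoulli numbers can also be computed recursively via B_0 = 1 and sum_{j=0}^{m} C(m+1, j) B_j = 0 for m >= 1. Odd-index Bernoulli numbers vanish for k >= 3.
Computing B_10 = 5/66, so 7 * B_10 = 7 * 5/66 = 35/66.

35/66


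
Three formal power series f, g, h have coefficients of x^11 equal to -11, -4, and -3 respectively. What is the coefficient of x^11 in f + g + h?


Series addition is componentwise:
-11 + -4 + -3
= -18

-18


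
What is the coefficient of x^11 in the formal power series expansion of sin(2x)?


The Maclaurin series is sin(t) = sum_{k>=0} (-1)^k t^(2k+1) / (2k+1)!, so substituting t = 2x, only odd powers of x are nonzero, with coefficient of x^(2k+1) equal to (-1)^k 2^(2k+1) / (2k+1)!.
Write 11 = 2*5 + 1, giving the coefficient (-1)^5 * 2^11 / 11! = -2048/39916800 = -8/155925.

-8/155925


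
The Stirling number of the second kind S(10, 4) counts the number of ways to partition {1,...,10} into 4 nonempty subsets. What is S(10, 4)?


Using the explicit formula S(n,k) = (1/k!) sum_{j=0}^{k} (-1)^(k-j) C(k,j) j^n:
S(10, 4) = 34105
Equivalently, S(n,k) is n! times the coefficient of x^n in the EGF (e^x - 1)^k / k!.

34105


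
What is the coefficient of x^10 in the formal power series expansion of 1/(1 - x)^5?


The negative binomial / multiset identity is
1/(1 - x)^r = sum_{k>=0} C(k + r - 1, r - 1) x^k.
Here r = 5 and k = 10, so the coefficient is
C(10 + 4, 4) = C(14, 4)
= 1001

1001


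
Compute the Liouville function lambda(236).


The Liouville function is lambda(k) = (-1)^Omega(k), where Omega(k) counts the prime factors of k with multiplicity.
Factoring: 236 = 2 * 2 * 59, so Omega(236) = 3.
lambda(236) = (-1)^3 = -1.

-1


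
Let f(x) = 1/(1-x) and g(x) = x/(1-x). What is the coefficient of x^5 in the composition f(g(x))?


First simplify the composition: f(g(x)) = 1/(1 - x/(1-x)) = (1-x)/((1-x) - x) = (1-x)/(1-2x).
Now extract the coefficient. Write (1-x)/(1-2x) = 1/(1-2x) - x/(1-2x).
The coefficient of x^n in 1/(1-2x) is 2^n, and in x/(1-2x) is 2^(n-1) (for n >= 1).
So the coefficient of x^5 is 2^5 - 2^4 = 32 - 16 = 16.

16


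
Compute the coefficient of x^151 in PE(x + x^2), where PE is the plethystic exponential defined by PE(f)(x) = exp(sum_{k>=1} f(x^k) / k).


With f(x) = x + x^2, the exponent is sum_{k>=1} (x^k + x^(2k)) / k = -ln(1 - x) - ln(1 - x^2). Exponentiating:
PE(x + x^2) = 1 / ((1 - x)(1 - x^2)).
This is the generating function for partitions of n into parts of size 1 or 2. The number of 2's can be any j in 0..75, and the rest are 1's, so
[x^151] = floor(151/2) + 1 = 76.

76


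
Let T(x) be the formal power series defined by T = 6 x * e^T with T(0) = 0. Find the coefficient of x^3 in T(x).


Apply the Lagrange inversion formula: if T = 6 x * phi(T) with phi(t) = e^t, then
[x^n] T = 6^n * (1/n) [t^(n-1)] phi(t)^n = 6^n * (1/n) [t^(n-1)] e^(n t) = 6^n * (1/n) * n^(n-1) / (n-1)! = 6^n * n^(n-1) / n!.
When c = 1 this is the Cayley count of rooted labeled trees on n vertices, divided by n!.
For n = 3: 6^3 * 3^2 / 3! = 216 * 9/6 = 324.

324


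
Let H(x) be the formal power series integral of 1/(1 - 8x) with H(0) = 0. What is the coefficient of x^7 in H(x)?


1/(1 - 8x) = sum_{k>=0} 8^k x^k. Integrating termwise with H(0) = 0:
H(x) = sum_{k>=0} 8^k x^(k+1) / (k+1) = sum_{m>=1} 8^(m-1) x^m / m.
For m = 7: 8^6/7 = 262144/7 = 262144/7.

262144/7


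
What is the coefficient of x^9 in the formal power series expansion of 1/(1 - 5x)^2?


The general identity 1/(1 - c x)^r = sum_{k>=0} c^k C(k + r - 1, r - 1) x^k follows by substituting y = c x into 1/(1 - y)^r = sum_{k>=0} C(k + r - 1, r - 1) y^k.
For c = 5, r = 2, k = 9:
5^9 * C(10, 1) = 1953125 * 10 = 19531250.

19531250


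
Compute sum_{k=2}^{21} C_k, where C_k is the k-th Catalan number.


C_2 through C_21: 2, 5, 14, 42, 132, 429, 1430, 4862, 16796, 58786, 208012, 742900, 2674440, 9694845, 35357670, 129644790, 477638700, 1767263190, 6564120420, 24466267020
Sum = 2 + 5 + 14 + 42 + 132 + 429 + 1430 + 4862 + 16796 + 58786 + 208012 + 742900 + 2674440 + 9694845 + 35357670 + 129644790 + 477638700 + 1767263190 + 6564120420 + 24466267020
= 33453694485

33453694485


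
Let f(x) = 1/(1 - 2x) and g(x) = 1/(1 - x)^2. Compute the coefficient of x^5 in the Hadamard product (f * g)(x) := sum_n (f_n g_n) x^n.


f has coefficients f_k = 2^k. For g = 1/(1 - x)^2 the coefficient is g_k = C(k + 1, 1) = k + 1. The Hadamard coefficient is (f * g)_k = 2^k * (k + 1).
For k = 5: 2^5 * 6 = 32 * 6 = 192.

192


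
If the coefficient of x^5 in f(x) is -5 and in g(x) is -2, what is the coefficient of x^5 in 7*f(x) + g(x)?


Scalar multiplication scales coefficients: 7 * -5 = -35.
Then add the g coefficient: -35 + -2
= -37

-37


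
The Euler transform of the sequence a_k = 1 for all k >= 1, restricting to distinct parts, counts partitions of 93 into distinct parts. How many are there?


Partitions of 93 into distinct parts can be computed via generating function.
Product (1+x)(1+x^2)(1+x^3)...
The coefficient of x^93 = 245920

245920


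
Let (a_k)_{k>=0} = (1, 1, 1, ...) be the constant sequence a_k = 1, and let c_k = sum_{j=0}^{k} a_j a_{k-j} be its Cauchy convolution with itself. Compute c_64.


Since a_j = 1 for all j >= 0, the convolution sum becomes
c_k = sum_{j=0}^{k} 1 * 1 = 1 * (k + 1).
Equivalently, the generating function of (a_k) is 1/(1 - x) and its square is 1/(1 - x)^2 = sum_{k>=0} 1(k + 1) x^k.
For k = 64: 1 * 65 = 65.

65


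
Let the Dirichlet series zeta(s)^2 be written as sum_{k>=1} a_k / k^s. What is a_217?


The Dirichlet convolution of the constant function 1 with itself gives (1 * 1)(k) = sum_{d | k} 1 = d(k), the number of positive divisors of k.
Since zeta(s) = sum_{k>=1} 1/k^s, we have zeta(s)^2 = sum_{k>=1} d(k)/k^s, so a_k = d(k).
For k = 217: the divisors are 1, 7, 31, 217.
Count = 4.

4


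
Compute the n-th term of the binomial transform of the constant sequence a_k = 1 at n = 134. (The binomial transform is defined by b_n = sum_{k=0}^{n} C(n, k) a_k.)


With a_k = 1 for all k, b_n = sum_{k=0}^{n} C(n, k) = 2^n by the binomial theorem.
For n = 134: 2^134 = 21778071482940061661655974875633165533184.

21778071482940061661655974875633165533184
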